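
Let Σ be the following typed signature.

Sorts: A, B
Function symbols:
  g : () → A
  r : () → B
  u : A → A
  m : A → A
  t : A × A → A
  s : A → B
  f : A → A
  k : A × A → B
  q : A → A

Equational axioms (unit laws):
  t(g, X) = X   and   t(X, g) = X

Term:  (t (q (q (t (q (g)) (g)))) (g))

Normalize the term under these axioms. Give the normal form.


normal form = (q (q (q (g))))

1. (t (q (q (t (q (g)) (g)))) (g))  →  (q (q (t (q (g)) (g))))
2. (q (q (t (q (g)) (g))))  →  (q (q (q (g))))


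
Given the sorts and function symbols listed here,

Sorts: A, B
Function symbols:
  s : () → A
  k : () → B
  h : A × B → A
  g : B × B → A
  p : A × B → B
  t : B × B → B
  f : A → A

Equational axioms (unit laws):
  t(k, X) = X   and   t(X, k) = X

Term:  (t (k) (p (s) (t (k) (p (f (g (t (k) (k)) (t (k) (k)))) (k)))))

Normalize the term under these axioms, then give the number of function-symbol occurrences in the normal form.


size = 8

1. (t (k) (p (s) (t (k) (p (f (g (t (k) (k)) (t (k) (k)))) (k)))))  →  (p (s) (t (k) (p (f (g (t (k) (k)) (t (k) (k)))) (k))))
2. (p (s) (t (k) (p (f (g (t (k) (k)) (t (k) (k)))) (k))))  →  (p (s) (p (f (g (t (k) (k)) (t (k) (k)))) (k)))
3. (p (s) (p (f (g (t (k) (k)) (t (k) (k)))) (k)))  →  (p (s) (p (f (g (k) (t (k) (k)))) (k)))
4. (p (s) (p (f (g (k) (t (k) (k)))) (k)))  →  (p (s) (p (f (g (k) (k))) (k)))
normal form: (p (s) (p (f (g (k) (k))) (k)))


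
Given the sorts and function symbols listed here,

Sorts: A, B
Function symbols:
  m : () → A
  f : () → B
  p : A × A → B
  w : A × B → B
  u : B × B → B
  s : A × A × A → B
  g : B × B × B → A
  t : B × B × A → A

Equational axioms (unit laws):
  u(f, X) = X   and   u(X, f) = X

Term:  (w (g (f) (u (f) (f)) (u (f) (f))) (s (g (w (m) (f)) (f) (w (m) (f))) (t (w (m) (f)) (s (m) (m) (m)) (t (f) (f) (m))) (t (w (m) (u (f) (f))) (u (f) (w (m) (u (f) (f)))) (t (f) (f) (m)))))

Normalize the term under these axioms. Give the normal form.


1. (w (g (f) (u (f) (f)) (u (f) (f))) (s (g (w (m) (f)) (f) (w (m) (f))) (t (w (m) (f)) (s (m) (m) (m)) (t (f) (f) (m))) (t (w (m) (u (f) (f))) (u (f) (w (m) (u (f) (f)))) (t (f) (f) (m)))))  →  (w (g (f) (f) (u (f) (f))) (s (g (w (m) (f)) (f) (w (m) (f))) (t (w (m) (f)) (s (m) (m) (m)) (t (f) (f) (m))) (t (w (m) (u (f) (f))) (u (f) (w (m) (u (f) (f)))) (t (f) (f) (m)))))
2. (w (g (f) (f) (u (f) (f))) (s (g (w (m) (f)) (f) (w (m) (f))) (t (w (m) (f)) (s (m) (m) (m)) (t (f) (f) (m))) (t (w (m) (u (f) (f))) (u (f) (w (m) (u (f) (f)))) (t (f) (f) (m)))))  →  (w (g (f) (f) (f)) (s (g (w (m) (f)) (f) (w (m) (f))) (t (w (m) (f)) (s (m) (m) (m)) (t (f) (f) (m))) (t (w (m) (u (f) (f))) (u (f) (w (m) (u (f) (f)))) (t (f) (f) (m)))))
3. (w (g (f) (f) (f)) (s (g (w (m) (f)) (f) (w (m) (f))) (t (w (m) (f)) (s (m) (m) (m)) (t (f) (f) (m))) (t (w (m) (u (f) (f))) (u (f) (w (m) (u (f) (f)))) (t (f) (f) (m)))))  →  (w (g (f) (f) (f)) (s (g (w (m) (f)) (f) (w (m) (f))) (t (w (m) (f)) (s (m) (m) (m)) (t (f) (f) (m))) (t (w (m) (f)) (u (f) (w (m) (u (f) (f)))) (t (f) (f) (m)))))
4. (w (g (f) (f) (f)) (s (g (w (m) (f)) (f) (w (m) (f))) (t (w (m) (f)) (s (m) (m) (m)) (t (f) (f) (m))) (t (w (m) (f)) (u (f) (w (m) (u (f) (f)))) (t (f) (f) (m)))))  →  (w (g (f) (f) (f)) (s (g (w (m) (f)) (f) (w (m) (f))) (t (w (m) (f)) (s (m) (m) (m)) (t (f) (f) (m))) (t (w (m) (f)) (w (m) (u (f) (f))) (t (f) (f) (m)))))
5. (w (g (f) (f) (f)) (s (g (w (m) (f)) (f) (w (m) (f))) (t (w (m) (f)) (s (m) (m) (m)) (t (f) (f) (m))) (t (w (m) (f)) (w (m) (u (f) (f))) (t (f) (f) (m)))))  →  (w (g (f) (f) (f)) (s (g (w (m) (f)) (f) (w (m) (f))) (t (w (m) (f)) (s (m) (m) (m)) (t (f) (f) (m))) (t (w (m) (f)) (w (m) (f)) (t (f) (f) (m)))))

normal form = (w (g (f) (f) (f)) (s (g (w (m) (f)) (f) (w (m) (f))) (t (w (m) (f)) (s (m) (m) (m)) (t (f) (f) (m))) (t (w (m) (f)) (w (m) (f)) (t (f) (f) (m)))))


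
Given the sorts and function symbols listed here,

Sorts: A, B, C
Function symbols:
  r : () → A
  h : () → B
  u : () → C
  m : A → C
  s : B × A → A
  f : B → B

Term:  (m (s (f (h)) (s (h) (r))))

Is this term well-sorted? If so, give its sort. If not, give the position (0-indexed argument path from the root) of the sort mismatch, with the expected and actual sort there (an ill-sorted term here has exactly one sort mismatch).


well-sorted; sort = C

      (h) : B
    (f (h)) : B
      (h) : B
      (r) : A
    (s (h) (r)) : A
  (s (f (h)) (s (h) (r))) : A
(m (s (f (h)) (s (h) (r)))) : C


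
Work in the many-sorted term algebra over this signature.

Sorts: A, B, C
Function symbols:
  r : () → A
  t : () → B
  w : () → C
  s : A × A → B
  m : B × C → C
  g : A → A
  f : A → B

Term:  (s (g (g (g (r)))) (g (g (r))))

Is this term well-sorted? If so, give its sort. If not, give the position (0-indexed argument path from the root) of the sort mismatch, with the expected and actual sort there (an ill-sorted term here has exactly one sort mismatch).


        (r) : A
      (g (r)) : A
    (g (g (r))) : A
  (g (g (g (r)))) : A
      (r) : A
    (g (r)) : A
  (g (g (r))) : A
(s (g (g (g (r)))) (g (g (r)))) : B

well-sorted; sort = B


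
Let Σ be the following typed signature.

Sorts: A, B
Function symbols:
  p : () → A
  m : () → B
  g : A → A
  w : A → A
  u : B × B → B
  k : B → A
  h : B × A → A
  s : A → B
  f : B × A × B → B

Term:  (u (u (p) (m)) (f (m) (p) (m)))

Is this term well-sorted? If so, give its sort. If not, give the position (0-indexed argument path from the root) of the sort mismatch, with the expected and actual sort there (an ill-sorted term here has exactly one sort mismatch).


    (p) : A
    (m) : B
  (u (p) (m)) : ✗ arg 0 at [0, 0] has sort A, expected B
    (m) : B
    (p) : A
    (m) : B
  (f (m) (p) (m)) : B

ill-sorted at position [0, 0]: expected B, got A


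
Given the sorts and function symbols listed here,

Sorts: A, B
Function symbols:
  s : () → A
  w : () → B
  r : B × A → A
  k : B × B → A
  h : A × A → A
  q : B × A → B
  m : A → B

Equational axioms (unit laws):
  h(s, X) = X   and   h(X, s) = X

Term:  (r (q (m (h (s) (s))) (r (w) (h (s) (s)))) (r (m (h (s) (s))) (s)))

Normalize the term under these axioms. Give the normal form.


1. (r (q (m (h (s) (s))) (r (w) (h (s) (s)))) (r (m (h (s) (s))) (s)))  →  (r (q (m (s)) (r (w) (h (s) (s)))) (r (m (h (s) (s))) (s)))
2. (r (q (m (s)) (r (w) (h (s) (s)))) (r (m (h (s) (s))) (s)))  →  (r (q (m (s)) (r (w) (s))) (r (m (h (s) (s))) (s)))
3. (r (q (m (s)) (r (w) (s))) (r (m (h (s) (s))) (s)))  →  (r (q (m (s)) (r (w) (s))) (r (m (s)) (s)))

normal form = (r (q (m (s)) (r (w) (s))) (r (m (s)) (s)))


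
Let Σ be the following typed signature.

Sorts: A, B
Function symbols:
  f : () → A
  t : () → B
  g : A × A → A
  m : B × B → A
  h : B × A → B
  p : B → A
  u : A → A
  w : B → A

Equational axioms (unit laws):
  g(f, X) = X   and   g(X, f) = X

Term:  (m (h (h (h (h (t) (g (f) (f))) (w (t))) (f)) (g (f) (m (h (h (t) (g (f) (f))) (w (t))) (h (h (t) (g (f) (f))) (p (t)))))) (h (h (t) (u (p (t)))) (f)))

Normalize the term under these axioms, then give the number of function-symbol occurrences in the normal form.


size = 30

1. (m (h (h (h (h (t) (g (f) (f))) (w (t))) (f)) (g (f) (m (h (h (t) (g (f) (f))) (w (t))) (h (h (t) (g (f) (f))) (p (t)))))) (h (h (t) (u (p (t)))) (f)))  →  (m (h (h (h (h (t) (f)) (w (t))) (f)) (g (f) (m (h (h (t) (g (f) (f))) (w (t))) (h (h (t) (g (f) (f))) (p (t)))))) (h (h (t) (u (p (t)))) (f)))
2. (m (h (h (h (h (t) (f)) (w (t))) (f)) (g (f) (m (h (h (t) (g (f) (f))) (w (t))) (h (h (t) (g (f) (f))) (p (t)))))) (h (h (t) (u (p (t)))) (f)))  →  (m (h (h (h (h (t) (f)) (w (t))) (f)) (m (h (h (t) (g (f) (f))) (w (t))) (h (h (t) (g (f) (f))) (p (t))))) (h (h (t) (u (p (t)))) (f)))
3. (m (h (h (h (h (t) (f)) (w (t))) (f)) (m (h (h (t) (g (f) (f))) (w (t))) (h (h (t) (g (f) (f))) (p (t))))) (h (h (t) (u (p (t)))) (f)))  →  (m (h (h (h (h (t) (f)) (w (t))) (f)) (m (h (h (t) (f)) (w (t))) (h (h (t) (g (f) (f))) (p (t))))) (h (h (t) (u (p (t)))) (f)))
4. (m (h (h (h (h (t) (f)) (w (t))) (f)) (m (h (h (t) (f)) (w (t))) (h (h (t) (g (f) (f))) (p (t))))) (h (h (t) (u (p (t)))) (f)))  →  (m (h (h (h (h (t) (f)) (w (t))) (f)) (m (h (h (t) (f)) (w (t))) (h (h (t) (f)) (p (t))))) (h (h (t) (u (p (t)))) (f)))
normal form: (m (h (h (h (h (t) (f)) (w (t))) (f)) (m (h (h (t) (f)) (w (t))) (h (h (t) (f)) (p (t))))) (h (h (t) (u (p (t)))) (f)))


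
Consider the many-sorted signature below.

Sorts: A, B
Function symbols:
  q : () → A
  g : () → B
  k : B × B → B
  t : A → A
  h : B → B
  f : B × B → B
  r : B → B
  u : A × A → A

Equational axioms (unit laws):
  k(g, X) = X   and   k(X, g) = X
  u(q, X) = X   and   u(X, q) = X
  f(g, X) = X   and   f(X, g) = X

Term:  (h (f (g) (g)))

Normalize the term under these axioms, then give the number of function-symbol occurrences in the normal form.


1. (h (f (g) (g)))  →  (h (g))
normal form: (h (g))

size = 2


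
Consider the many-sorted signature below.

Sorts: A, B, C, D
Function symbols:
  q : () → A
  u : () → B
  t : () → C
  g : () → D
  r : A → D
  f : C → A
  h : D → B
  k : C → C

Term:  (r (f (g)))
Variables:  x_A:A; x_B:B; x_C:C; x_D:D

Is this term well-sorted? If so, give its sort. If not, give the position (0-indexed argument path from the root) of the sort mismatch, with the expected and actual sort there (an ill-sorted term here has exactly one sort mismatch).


ill-sorted at position [0, 0]: expected C, got D

    (g) : D
  (f (g)) : ✗ arg 0 at [0, 0] has sort D, expected C


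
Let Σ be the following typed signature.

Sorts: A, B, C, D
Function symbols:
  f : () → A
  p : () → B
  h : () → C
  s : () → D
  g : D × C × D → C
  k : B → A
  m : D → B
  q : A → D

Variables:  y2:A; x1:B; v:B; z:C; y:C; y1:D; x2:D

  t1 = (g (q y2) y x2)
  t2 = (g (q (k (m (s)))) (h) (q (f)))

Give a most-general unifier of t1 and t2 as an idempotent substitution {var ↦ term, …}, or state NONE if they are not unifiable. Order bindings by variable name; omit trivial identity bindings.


{x2 ↦ (q (f)), y ↦ (h), y2 ↦ (k (m (s)))}


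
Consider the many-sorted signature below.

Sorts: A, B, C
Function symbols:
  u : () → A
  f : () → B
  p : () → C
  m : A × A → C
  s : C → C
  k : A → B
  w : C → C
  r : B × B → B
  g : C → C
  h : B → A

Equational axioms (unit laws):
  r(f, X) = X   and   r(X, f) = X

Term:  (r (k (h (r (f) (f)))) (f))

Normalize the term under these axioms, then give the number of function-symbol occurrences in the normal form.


1. (r (k (h (r (f) (f)))) (f))  →  (k (h (r (f) (f))))
2. (k (h (r (f) (f))))  →  (k (h (f)))
normal form: (k (h (f)))

size = 3


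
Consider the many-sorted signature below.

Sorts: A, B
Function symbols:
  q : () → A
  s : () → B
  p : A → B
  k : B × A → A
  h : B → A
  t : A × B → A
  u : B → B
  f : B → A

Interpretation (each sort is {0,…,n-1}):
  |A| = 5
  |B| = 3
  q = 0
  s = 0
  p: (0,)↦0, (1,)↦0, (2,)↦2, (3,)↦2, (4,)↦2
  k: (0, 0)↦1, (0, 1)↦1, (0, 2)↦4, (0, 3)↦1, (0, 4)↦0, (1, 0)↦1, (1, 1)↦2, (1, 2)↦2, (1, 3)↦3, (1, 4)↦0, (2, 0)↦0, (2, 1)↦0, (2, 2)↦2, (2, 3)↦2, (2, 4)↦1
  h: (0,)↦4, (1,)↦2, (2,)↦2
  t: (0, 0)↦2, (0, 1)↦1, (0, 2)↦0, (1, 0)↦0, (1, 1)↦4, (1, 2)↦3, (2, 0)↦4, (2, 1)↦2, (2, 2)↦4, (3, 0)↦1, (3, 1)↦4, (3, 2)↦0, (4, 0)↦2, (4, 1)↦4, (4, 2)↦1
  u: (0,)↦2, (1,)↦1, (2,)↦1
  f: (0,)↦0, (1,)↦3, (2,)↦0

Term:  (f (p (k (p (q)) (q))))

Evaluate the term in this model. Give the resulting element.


  q = 0
  (p (q)) = p(0,) = 0
  q = 0
  (k (p (q)) (q)) = k(0, 0) = 1
  (p (k (p (q)) (q))) = p(1,) = 0
  (f (p (k (p (q)) (q)))) = f(0,) = 0

value = 0


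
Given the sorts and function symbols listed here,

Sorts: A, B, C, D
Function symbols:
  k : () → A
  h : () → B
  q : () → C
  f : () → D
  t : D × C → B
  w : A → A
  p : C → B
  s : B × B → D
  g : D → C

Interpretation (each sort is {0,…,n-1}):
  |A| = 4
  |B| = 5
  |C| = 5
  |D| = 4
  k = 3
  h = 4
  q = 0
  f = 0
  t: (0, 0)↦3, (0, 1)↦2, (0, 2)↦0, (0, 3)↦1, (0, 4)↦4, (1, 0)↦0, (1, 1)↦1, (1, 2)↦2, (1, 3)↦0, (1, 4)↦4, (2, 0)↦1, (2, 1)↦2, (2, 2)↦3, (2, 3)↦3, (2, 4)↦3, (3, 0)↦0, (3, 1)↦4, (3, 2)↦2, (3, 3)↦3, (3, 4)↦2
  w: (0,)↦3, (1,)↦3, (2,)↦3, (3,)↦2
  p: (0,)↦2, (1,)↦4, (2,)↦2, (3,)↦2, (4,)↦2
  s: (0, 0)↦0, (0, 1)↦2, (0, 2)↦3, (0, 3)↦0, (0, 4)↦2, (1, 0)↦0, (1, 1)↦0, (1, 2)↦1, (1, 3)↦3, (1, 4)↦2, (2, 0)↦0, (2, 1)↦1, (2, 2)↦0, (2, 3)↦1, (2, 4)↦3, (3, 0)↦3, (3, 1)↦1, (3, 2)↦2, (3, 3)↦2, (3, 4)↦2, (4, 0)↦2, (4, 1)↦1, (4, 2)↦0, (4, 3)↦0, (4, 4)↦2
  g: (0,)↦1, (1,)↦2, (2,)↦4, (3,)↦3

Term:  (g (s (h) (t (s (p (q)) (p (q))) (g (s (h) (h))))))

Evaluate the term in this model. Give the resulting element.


value = 4

  h = 4
  q = 0
  (p (q)) = p(0,) = 2
  q = 0
  (p (q)) = p(0,) = 2
  (s (p (q)) (p (q))) = s(2, 2) = 0
  h = 4
  h = 4
  (s (h) (h)) = s(4, 4) = 2
  (g (s (h) (h))) = g(2,) = 4
  (t (s (p (q)) (p (q))) (g (s (h) (h)))) = t(0, 4) = 4
  (s (h) (t (s (p (q)) (p (q))) (g (s (h) (h))))) = s(4, 4) = 2
  (g (s (h) (t (s (p (q)) (p (q))) (g (s (h) (h)))))) = g(2,) = 4


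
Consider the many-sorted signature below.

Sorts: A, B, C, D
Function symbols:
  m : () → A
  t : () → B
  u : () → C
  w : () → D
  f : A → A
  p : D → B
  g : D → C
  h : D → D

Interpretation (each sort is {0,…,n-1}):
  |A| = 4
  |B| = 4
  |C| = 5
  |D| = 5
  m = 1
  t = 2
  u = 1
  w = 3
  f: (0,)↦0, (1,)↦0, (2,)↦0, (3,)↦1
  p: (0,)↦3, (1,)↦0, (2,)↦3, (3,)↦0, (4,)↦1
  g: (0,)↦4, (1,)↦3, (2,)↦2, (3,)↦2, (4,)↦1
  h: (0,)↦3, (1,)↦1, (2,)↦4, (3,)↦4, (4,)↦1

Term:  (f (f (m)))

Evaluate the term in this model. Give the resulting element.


  m = 1
  (f (m)) = f(1,) = 0
  (f (f (m))) = f(0,) = 0

value = 0


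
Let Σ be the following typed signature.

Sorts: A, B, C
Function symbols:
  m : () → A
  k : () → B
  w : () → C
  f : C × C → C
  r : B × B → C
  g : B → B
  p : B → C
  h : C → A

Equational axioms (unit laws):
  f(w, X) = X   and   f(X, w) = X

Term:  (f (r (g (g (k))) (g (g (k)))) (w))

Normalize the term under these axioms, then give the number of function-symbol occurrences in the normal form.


1. (f (r (g (g (k))) (g (g (k)))) (w))  →  (r (g (g (k))) (g (g (k))))
normal form: (r (g (g (k))) (g (g (k))))

size = 7


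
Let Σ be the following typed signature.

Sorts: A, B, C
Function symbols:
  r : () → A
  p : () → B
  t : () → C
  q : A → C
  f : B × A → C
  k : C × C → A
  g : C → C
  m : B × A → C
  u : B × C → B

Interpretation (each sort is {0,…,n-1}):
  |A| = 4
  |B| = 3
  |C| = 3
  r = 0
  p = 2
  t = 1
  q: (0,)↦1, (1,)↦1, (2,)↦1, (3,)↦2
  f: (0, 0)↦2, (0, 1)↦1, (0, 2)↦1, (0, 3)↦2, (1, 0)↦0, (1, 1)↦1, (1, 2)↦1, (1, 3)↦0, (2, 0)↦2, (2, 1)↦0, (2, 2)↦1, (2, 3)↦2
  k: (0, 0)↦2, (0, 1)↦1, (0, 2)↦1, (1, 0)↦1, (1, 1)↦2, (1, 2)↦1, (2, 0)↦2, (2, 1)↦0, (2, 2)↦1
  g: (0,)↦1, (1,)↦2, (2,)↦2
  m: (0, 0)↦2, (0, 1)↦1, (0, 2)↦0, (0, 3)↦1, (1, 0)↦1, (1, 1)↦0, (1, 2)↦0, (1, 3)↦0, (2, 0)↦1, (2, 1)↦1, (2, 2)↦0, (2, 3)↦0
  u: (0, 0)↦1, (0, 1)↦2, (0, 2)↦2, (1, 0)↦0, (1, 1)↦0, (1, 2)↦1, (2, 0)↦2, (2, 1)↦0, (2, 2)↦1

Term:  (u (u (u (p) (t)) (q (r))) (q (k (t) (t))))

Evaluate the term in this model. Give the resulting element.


  p = 2
  t = 1
  (u (p) (t)) = u(2, 1) = 0
  r = 0
  (q (r)) = q(0,) = 1
  (u (u (p) (t)) (q (r))) = u(0, 1) = 2
  t = 1
  t = 1
  (k (t) (t)) = k(1, 1) = 2
  (q (k (t) (t))) = q(2,) = 1
  (u (u (u (p) (t)) (q (r))) (q (k (t) (t)))) = u(2, 1) = 0

value = 0


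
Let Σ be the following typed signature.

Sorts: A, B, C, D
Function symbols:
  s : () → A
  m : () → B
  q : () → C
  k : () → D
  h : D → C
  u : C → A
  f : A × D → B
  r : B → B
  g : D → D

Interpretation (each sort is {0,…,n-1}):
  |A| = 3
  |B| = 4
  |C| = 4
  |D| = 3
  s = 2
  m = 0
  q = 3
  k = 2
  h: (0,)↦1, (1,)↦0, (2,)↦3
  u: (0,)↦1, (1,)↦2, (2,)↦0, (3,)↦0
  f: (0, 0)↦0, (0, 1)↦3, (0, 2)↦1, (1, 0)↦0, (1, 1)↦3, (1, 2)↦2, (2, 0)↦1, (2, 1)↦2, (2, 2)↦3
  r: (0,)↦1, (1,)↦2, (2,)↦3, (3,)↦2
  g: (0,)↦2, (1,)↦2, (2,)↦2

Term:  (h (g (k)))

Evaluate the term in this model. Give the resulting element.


  k = 2
  (g (k)) = g(2,) = 2
  (h (g (k))) = h(2,) = 3

value = 3


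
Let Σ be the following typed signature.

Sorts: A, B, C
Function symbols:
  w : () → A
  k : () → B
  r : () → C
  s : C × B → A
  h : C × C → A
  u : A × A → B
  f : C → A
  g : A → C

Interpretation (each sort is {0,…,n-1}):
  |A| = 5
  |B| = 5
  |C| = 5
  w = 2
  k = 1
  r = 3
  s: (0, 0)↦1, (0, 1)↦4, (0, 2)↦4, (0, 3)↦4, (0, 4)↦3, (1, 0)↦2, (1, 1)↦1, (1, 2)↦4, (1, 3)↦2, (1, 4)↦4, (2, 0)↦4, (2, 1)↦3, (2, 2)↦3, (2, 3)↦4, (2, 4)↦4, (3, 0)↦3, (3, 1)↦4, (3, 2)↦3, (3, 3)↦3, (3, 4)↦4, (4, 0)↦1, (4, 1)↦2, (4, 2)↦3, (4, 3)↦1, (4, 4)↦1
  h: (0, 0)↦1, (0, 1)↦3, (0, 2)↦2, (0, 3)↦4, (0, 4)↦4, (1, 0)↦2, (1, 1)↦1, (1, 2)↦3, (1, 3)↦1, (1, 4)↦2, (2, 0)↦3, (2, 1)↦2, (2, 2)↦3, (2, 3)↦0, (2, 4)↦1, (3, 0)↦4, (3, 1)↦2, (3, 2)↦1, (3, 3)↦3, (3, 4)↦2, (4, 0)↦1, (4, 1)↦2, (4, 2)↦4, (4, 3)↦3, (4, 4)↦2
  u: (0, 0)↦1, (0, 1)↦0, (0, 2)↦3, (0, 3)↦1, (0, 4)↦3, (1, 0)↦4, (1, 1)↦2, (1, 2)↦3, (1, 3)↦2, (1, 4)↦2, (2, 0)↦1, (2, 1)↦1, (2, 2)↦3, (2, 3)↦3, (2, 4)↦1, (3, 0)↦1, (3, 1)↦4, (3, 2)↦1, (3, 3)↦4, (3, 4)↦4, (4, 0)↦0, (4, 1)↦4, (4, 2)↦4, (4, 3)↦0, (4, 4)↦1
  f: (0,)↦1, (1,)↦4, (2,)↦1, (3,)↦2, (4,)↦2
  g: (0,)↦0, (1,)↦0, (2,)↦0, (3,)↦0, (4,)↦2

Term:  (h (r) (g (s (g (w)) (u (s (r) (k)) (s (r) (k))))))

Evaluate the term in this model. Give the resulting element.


value = 1

  r = 3
  w = 2
  (g (w)) = g(2,) = 0
  r = 3
  k = 1
  (s (r) (k)) = s(3, 1) = 4
  r = 3
  k = 1
  (s (r) (k)) = s(3, 1) = 4
  (u (s (r) (k)) (s (r) (k))) = u(4, 4) = 1
  (s (g (w)) (u (s (r) (k)) (s (r) (k)))) = s(0, 1) = 4
  (g (s (g (w)) (u (s (r) (k)) (s (r) (k))))) = g(4,) = 2
  (h (r) (g (s (g (w)) (u (s (r) (k)) (s (r) (k)))))) = h(3, 2) = 1


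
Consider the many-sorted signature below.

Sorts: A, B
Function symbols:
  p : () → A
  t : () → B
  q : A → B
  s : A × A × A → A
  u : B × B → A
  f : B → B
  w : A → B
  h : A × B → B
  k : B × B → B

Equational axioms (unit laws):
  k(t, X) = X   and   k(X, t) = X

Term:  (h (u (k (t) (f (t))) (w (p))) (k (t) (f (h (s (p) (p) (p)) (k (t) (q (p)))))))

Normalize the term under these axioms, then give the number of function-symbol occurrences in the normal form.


1. (h (u (k (t) (f (t))) (w (p))) (k (t) (f (h (s (p) (p) (p)) (k (t) (q (p)))))))  →  (h (u (f (t)) (w (p))) (k (t) (f (h (s (p) (p) (p)) (k (t) (q (p)))))))
2. (h (u (f (t)) (w (p))) (k (t) (f (h (s (p) (p) (p)) (k (t) (q (p)))))))  →  (h (u (f (t)) (w (p))) (f (h (s (p) (p) (p)) (k (t) (q (p))))))
3. (h (u (f (t)) (w (p))) (f (h (s (p) (p) (p)) (k (t) (q (p))))))  →  (h (u (f (t)) (w (p))) (f (h (s (p) (p) (p)) (q (p)))))
normal form: (h (u (f (t)) (w (p))) (f (h (s (p) (p) (p)) (q (p)))))

size = 14


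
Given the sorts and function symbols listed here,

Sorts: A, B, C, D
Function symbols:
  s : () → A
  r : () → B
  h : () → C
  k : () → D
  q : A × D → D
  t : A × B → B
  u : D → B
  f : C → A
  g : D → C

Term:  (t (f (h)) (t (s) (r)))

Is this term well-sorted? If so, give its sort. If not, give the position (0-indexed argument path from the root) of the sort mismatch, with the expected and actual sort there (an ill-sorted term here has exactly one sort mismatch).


    (h) : C
  (f (h)) : A
    (s) : A
    (r) : B
  (t (s) (r)) : B
(t (f (h)) (t (s) (r))) : B

well-sorted; sort = B


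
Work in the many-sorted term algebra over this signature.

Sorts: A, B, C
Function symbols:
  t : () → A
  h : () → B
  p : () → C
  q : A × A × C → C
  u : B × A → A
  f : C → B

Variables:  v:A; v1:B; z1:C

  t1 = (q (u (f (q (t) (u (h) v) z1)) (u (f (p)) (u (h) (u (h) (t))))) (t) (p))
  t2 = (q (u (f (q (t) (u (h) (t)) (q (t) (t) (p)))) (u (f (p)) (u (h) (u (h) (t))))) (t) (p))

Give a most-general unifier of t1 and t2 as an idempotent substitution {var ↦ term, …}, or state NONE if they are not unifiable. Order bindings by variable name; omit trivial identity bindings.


{v ↦ (t), z1 ↦ (q (t) (t) (p))}


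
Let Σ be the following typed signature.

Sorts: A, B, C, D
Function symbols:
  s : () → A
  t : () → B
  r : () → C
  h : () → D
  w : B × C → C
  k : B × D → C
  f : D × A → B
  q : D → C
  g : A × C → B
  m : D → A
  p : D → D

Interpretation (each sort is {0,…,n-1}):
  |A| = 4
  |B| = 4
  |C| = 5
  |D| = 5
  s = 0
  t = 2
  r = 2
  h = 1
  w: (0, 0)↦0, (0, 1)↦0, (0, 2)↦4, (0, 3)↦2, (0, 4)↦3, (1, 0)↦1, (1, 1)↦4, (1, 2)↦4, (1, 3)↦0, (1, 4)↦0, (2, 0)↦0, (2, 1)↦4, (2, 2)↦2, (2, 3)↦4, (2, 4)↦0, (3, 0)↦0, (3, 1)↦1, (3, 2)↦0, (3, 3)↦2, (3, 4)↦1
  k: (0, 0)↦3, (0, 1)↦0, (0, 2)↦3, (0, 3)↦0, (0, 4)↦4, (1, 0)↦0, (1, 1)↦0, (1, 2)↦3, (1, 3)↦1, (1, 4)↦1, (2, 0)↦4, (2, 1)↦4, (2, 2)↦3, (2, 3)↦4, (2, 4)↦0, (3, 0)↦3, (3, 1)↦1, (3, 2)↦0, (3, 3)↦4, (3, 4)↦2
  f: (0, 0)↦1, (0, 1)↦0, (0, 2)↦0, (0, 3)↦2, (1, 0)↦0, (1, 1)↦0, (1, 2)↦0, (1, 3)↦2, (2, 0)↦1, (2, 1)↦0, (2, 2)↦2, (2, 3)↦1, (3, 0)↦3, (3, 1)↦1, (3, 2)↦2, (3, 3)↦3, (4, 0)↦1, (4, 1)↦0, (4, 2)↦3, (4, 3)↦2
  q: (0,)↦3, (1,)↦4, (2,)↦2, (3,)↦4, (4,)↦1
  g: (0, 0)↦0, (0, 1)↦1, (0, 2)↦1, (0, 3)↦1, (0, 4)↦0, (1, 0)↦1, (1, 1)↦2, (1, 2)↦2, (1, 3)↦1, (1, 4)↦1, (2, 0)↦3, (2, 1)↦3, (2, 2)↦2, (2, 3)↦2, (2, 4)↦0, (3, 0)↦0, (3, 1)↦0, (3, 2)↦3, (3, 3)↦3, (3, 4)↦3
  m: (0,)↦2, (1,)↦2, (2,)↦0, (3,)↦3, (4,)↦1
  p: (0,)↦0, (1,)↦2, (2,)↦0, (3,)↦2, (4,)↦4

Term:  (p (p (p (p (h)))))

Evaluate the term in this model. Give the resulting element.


  h = 1
  (p (h)) = p(1,) = 2
  (p (p (h))) = p(2,) = 0
  (p (p (p (h)))) = p(0,) = 0
  (p (p (p (p (h))))) = p(0,) = 0

value = 0


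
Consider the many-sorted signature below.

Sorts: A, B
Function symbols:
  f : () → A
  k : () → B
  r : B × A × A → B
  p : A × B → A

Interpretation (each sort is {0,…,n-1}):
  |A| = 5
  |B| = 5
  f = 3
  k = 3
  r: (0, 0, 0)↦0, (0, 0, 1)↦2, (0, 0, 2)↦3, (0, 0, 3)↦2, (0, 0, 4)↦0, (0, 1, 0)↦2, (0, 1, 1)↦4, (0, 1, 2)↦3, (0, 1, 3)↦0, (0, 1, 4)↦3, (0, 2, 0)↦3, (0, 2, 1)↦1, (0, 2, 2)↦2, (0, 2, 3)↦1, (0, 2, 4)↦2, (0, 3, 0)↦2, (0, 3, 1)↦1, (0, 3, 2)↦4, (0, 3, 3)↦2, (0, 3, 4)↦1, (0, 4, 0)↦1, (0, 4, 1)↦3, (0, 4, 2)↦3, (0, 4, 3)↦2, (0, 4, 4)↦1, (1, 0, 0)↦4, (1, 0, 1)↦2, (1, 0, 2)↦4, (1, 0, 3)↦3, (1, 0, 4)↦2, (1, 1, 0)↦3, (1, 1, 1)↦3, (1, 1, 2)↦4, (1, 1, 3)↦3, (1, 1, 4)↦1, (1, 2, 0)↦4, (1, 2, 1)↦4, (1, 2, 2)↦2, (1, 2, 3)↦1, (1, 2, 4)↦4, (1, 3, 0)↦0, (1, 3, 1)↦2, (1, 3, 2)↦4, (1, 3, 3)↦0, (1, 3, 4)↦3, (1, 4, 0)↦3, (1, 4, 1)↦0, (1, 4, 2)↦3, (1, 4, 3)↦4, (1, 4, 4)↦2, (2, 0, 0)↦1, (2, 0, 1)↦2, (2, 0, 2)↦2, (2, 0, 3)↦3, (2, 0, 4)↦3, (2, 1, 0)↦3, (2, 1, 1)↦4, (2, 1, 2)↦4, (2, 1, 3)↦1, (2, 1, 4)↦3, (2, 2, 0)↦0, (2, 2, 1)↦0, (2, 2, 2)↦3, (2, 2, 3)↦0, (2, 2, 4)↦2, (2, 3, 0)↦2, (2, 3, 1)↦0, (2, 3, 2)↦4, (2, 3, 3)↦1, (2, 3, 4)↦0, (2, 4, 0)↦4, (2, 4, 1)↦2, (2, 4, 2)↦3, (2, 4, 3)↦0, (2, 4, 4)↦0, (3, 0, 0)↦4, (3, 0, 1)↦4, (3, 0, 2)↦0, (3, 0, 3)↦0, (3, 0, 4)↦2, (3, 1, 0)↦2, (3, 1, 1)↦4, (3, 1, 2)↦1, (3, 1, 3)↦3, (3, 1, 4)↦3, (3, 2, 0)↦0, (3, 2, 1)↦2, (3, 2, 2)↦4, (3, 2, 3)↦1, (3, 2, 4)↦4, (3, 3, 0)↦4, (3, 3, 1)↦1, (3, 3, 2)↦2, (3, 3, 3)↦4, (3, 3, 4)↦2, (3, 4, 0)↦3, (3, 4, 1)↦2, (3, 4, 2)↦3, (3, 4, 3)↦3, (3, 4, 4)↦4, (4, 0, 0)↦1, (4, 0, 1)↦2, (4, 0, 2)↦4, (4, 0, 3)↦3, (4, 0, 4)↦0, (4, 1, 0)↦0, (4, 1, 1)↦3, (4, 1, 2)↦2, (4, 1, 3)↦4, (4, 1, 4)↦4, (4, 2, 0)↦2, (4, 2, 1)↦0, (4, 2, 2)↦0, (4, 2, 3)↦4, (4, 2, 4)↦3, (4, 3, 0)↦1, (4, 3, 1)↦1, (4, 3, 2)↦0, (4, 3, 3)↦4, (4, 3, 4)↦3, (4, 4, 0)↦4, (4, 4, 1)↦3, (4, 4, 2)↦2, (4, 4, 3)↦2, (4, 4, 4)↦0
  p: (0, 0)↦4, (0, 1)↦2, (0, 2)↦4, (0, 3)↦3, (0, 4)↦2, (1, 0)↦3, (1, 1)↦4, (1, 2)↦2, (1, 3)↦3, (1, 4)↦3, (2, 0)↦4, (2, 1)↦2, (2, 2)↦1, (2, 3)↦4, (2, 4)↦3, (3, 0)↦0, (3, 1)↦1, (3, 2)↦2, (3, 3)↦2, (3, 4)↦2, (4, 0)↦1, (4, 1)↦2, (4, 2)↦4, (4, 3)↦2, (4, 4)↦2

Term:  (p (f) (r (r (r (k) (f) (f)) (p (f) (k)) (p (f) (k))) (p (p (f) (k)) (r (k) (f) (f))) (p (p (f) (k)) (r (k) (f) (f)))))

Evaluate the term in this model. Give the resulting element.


  f = 3
  k = 3
  f = 3
  f = 3
  (r (k) (f) (f)) = r(3, 3, 3) = 4
  f = 3
  k = 3
  (p (f) (k)) = p(3, 3) = 2
  f = 3
  k = 3
  (p (f) (k)) = p(3, 3) = 2
  (r (r (k) (f) (f)) (p (f) (k)) (p (f) (k))) = r(4, 2, 2) = 0
  f = 3
  k = 3
  (p (f) (k)) = p(3, 3) = 2
  k = 3
  f = 3
  f = 3
  (r (k) (f) (f)) = r(3, 3, 3) = 4
  (p (p (f) (k)) (r (k) (f) (f))) = p(2, 4) = 3
  f = 3
  k = 3
  (p (f) (k)) = p(3, 3) = 2
  k = 3
  f = 3
  f = 3
  (r (k) (f) (f)) = r(3, 3, 3) = 4
  (p (p (f) (k)) (r (k) (f) (f))) = p(2, 4) = 3
  (r (r (r (k) (f) (f)) (p (f) (k)) (p (f) (k))) (p (p (f) (k)) (r (k) (f) (f))) (p (p (f) (k)) (r (k) (f) (f)))) = r(0, 3, 3) = 2
  (p (f) (r (r (r (k) (f) (f)) (p (f) (k)) (p (f) (k))) (p (p (f) (k)) (r (k) (f) (f))) (p (p (f) (k)) (r (k) (f) (f))))) = p(3, 2) = 2

value = 2


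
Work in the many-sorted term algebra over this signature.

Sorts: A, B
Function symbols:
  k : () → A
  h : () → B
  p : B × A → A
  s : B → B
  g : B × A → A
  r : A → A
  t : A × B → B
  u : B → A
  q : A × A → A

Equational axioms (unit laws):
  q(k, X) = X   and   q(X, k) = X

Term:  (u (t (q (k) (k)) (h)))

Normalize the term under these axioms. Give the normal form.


normal form = (u (t (k) (h)))

1. (u (t (q (k) (k)) (h)))  →  (u (t (k) (h)))


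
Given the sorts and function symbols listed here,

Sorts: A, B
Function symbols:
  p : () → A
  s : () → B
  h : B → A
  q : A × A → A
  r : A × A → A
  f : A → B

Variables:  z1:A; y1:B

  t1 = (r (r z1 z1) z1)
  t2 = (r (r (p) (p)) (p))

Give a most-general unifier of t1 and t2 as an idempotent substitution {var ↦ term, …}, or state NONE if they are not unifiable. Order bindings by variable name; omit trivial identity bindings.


{z1 ↦ (p)}


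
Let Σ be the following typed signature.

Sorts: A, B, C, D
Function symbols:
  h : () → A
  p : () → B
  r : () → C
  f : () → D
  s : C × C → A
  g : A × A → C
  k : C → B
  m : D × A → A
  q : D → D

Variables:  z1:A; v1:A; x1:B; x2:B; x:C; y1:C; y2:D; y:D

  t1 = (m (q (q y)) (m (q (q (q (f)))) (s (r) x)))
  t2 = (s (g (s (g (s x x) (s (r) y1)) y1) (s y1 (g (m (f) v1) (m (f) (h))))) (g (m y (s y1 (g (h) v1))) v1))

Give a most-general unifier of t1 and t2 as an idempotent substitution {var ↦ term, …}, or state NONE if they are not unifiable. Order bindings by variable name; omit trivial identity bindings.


head clash or occurs-check failure — not unifiable

NONE (not unifiable)


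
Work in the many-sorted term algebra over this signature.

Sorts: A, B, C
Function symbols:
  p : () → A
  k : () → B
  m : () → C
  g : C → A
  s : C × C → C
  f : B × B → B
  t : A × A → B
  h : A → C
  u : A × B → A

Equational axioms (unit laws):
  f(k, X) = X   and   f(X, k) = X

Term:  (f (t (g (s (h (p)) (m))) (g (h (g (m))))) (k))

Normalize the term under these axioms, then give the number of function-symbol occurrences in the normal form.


1. (f (t (g (s (h (p)) (m))) (g (h (g (m))))) (k))  →  (t (g (s (h (p)) (m))) (g (h (g (m)))))
normal form: (t (g (s (h (p)) (m))) (g (h (g (m)))))

size = 10


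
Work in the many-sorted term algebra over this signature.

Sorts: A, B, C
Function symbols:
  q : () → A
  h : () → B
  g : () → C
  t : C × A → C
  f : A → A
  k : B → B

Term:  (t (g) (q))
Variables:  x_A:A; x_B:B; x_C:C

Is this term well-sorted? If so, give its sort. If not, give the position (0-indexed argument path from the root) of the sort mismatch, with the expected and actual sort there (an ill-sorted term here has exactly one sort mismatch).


  (g) : C
  (q) : A
(t (g) (q)) : C

well-sorted; sort = C


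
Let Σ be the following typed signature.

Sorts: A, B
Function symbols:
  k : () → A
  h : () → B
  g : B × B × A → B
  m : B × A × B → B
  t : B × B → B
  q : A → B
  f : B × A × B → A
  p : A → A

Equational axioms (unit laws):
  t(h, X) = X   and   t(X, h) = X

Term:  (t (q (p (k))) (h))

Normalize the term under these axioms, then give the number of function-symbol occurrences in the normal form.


1. (t (q (p (k))) (h))  →  (q (p (k)))
normal form: (q (p (k)))

size = 3


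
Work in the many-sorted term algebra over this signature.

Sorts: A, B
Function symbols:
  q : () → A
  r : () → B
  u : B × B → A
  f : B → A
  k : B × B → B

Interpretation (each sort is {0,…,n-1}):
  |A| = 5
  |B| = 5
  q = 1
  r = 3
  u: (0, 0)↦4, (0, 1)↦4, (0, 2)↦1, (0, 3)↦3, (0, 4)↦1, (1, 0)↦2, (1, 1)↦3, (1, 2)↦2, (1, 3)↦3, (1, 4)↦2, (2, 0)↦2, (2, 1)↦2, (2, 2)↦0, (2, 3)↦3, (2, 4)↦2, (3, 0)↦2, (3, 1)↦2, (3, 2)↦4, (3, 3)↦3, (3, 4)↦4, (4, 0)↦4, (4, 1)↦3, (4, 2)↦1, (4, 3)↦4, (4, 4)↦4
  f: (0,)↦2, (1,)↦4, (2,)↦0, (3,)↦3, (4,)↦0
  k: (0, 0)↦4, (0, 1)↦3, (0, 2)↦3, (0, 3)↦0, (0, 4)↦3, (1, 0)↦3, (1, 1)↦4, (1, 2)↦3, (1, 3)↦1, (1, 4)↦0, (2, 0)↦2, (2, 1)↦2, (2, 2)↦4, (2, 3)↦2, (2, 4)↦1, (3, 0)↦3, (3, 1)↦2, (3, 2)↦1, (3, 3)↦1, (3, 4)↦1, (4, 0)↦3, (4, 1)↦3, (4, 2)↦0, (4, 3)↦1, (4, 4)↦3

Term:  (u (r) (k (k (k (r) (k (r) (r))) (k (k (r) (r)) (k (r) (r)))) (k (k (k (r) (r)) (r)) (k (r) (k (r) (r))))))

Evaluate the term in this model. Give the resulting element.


value = 2

  r = 3
  r = 3
  r = 3
  r = 3
  (k (r) (r)) = k(3, 3) = 1
  (k (r) (k (r) (r))) = k(3, 1) = 2
  r = 3
  r = 3
  (k (r) (r)) = k(3, 3) = 1
  r = 3
  r = 3
  (k (r) (r)) = k(3, 3) = 1
  (k (k (r) (r)) (k (r) (r))) = k(1, 1) = 4
  (k (k (r) (k (r) (r))) (k (k (r) (r)) (k (r) (r)))) = k(2, 4) = 1
  r = 3
  r = 3
  (k (r) (r)) = k(3, 3) = 1
  r = 3
  (k (k (r) (r)) (r)) = k(1, 3) = 1
  r = 3
  r = 3
  r = 3
  (k (r) (r)) = k(3, 3) = 1
  (k (r) (k (r) (r))) = k(3, 1) = 2
  (k (k (k (r) (r)) (r)) (k (r) (k (r) (r)))) = k(1, 2) = 3
  (k (k (k (r) (k (r) (r))) (k (k (r) (r)) (k (r) (r)))) (k (k (k (r) (r)) (r)) (k (r) (k (r) (r))))) = k(1, 3) = 1
  (u (r) (k (k (k (r) (k (r) (r))) (k (k (r) (r)) (k (r) (r)))) (k (k (k (r) (r)) (r)) (k (r) (k (r) (r)))))) = u(3, 1) = 2


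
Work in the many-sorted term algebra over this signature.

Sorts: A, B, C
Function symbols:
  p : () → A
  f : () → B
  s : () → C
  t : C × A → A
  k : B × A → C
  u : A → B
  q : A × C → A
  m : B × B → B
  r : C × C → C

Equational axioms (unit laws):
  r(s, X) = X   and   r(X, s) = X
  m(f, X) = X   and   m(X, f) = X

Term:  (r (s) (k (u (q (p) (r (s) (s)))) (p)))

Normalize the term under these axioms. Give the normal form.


1. (r (s) (k (u (q (p) (r (s) (s)))) (p)))  →  (k (u (q (p) (r (s) (s)))) (p))
2. (k (u (q (p) (r (s) (s)))) (p))  →  (k (u (q (p) (s))) (p))

normal form = (k (u (q (p) (s))) (p))


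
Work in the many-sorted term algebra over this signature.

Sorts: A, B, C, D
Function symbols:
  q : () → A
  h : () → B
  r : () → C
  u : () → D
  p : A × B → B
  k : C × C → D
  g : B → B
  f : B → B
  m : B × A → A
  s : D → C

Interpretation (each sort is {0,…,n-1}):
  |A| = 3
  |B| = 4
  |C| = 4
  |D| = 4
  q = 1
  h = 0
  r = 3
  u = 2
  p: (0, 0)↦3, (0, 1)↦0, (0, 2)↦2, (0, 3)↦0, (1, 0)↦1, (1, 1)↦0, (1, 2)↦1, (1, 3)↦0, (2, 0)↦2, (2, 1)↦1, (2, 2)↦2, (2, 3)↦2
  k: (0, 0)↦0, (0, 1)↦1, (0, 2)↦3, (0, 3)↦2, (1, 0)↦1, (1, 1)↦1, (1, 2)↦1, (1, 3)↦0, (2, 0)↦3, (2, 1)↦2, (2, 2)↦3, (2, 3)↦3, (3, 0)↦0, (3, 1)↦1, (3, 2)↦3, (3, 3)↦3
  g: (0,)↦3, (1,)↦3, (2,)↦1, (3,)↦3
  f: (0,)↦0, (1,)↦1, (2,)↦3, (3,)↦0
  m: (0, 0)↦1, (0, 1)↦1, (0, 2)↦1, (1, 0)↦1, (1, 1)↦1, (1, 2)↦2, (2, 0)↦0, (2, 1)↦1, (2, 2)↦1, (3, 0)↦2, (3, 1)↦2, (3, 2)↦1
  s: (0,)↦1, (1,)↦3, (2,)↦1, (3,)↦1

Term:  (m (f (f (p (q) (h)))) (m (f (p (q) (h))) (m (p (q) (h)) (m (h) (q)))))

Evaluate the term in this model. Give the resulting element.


value = 1

  q = 1
  h = 0
  (p (q) (h)) = p(1, 0) = 1
  (f (p (q) (h))) = f(1,) = 1
  (f (f (p (q) (h)))) = f(1,) = 1
  q = 1
  h = 0
  (p (q) (h)) = p(1, 0) = 1
  (f (p (q) (h))) = f(1,) = 1
  q = 1
  h = 0
  (p (q) (h)) = p(1, 0) = 1
  h = 0
  q = 1
  (m (h) (q)) = m(0, 1) = 1
  (m (p (q) (h)) (m (h) (q))) = m(1, 1) = 1
  (m (f (p (q) (h))) (m (p (q) (h)) (m (h) (q)))) = m(1, 1) = 1
  (m (f (f (p (q) (h)))) (m (f (p (q) (h))) (m (p (q) (h)) (m (h) (q))))) = m(1, 1) = 1


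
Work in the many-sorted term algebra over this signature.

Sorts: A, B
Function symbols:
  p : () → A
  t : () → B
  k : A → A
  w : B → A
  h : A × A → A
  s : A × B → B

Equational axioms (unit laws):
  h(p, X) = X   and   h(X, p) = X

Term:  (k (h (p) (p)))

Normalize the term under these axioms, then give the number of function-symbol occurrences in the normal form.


size = 2

1. (k (h (p) (p)))  →  (k (p))
normal form: (k (p))


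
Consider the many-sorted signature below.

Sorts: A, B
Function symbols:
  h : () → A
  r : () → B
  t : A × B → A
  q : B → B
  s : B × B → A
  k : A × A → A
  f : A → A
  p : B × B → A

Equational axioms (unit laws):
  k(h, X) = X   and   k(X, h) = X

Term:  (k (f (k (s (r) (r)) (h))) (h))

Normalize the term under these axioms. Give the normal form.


normal form = (f (s (r) (r)))

1. (k (f (k (s (r) (r)) (h))) (h))  →  (f (k (s (r) (r)) (h)))
2. (f (k (s (r) (r)) (h)))  →  (f (s (r) (r)))


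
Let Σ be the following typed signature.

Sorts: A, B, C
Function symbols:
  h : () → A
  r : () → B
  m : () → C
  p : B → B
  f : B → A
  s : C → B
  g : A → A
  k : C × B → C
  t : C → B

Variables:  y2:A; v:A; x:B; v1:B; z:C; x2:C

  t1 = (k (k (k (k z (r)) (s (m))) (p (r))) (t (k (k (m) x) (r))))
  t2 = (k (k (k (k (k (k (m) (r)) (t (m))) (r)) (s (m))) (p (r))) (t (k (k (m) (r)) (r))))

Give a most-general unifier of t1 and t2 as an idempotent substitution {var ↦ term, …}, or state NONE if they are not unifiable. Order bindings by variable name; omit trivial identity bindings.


{x ↦ (r), z ↦ (k (k (m) (r)) (t (m)))}


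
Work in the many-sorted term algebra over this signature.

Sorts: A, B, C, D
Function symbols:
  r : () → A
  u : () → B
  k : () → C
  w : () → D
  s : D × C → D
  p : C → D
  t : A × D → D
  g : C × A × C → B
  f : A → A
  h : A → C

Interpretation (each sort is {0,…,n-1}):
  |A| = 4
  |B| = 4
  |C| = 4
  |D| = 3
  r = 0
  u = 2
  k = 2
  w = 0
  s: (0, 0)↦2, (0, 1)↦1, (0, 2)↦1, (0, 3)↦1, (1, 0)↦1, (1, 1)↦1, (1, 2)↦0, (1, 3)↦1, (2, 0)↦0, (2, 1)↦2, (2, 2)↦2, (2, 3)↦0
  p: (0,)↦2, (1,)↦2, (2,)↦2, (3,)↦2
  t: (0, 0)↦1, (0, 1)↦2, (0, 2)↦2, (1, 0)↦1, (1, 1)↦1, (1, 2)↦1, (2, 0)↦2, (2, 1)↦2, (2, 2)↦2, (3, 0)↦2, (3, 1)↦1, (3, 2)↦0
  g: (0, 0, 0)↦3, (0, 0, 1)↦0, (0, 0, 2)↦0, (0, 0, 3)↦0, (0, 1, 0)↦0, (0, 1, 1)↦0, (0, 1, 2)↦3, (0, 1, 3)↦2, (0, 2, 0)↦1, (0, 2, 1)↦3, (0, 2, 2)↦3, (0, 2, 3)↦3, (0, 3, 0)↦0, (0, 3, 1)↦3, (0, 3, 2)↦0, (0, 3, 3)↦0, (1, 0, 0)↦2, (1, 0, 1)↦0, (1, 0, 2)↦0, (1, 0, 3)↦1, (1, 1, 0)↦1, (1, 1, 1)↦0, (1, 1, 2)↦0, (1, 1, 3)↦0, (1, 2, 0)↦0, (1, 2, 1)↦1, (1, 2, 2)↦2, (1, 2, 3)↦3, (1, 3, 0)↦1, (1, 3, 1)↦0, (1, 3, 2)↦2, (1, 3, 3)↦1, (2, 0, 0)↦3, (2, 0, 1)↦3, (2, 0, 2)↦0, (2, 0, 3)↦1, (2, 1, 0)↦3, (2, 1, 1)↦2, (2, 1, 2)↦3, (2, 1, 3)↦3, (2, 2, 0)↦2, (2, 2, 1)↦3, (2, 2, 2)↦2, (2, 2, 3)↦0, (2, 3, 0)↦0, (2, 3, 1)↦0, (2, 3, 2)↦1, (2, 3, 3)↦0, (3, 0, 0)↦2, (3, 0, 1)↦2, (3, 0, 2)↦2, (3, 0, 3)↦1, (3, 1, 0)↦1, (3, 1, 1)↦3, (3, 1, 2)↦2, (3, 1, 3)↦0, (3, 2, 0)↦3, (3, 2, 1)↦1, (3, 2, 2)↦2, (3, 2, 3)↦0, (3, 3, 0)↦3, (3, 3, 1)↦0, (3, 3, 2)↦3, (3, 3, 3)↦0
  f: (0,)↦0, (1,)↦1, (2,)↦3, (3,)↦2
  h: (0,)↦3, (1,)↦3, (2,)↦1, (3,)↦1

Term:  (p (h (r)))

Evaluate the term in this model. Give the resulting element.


  r = 0
  (h (r)) = h(0,) = 3
  (p (h (r))) = p(3,) = 2

value = 2


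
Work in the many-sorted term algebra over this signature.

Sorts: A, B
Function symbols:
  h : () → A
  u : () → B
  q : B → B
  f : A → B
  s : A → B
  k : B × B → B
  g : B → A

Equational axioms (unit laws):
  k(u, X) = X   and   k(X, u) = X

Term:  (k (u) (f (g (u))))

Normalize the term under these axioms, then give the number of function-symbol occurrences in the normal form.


size = 3

1. (k (u) (f (g (u))))  →  (f (g (u)))
normal form: (f (g (u)))


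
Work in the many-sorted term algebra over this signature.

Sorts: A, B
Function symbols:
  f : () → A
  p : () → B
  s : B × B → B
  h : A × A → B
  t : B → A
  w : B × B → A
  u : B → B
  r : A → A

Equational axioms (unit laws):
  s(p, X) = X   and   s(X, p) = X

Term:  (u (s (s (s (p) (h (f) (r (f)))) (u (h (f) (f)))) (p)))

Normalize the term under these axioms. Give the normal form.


normal form = (u (s (h (f) (r (f))) (u (h (f) (f)))))

1. (u (s (s (s (p) (h (f) (r (f)))) (u (h (f) (f)))) (p)))  →  (u (s (s (p) (h (f) (r (f)))) (u (h (f) (f)))))
2. (u (s (s (p) (h (f) (r (f)))) (u (h (f) (f)))))  →  (u (s (h (f) (r (f))) (u (h (f) (f)))))


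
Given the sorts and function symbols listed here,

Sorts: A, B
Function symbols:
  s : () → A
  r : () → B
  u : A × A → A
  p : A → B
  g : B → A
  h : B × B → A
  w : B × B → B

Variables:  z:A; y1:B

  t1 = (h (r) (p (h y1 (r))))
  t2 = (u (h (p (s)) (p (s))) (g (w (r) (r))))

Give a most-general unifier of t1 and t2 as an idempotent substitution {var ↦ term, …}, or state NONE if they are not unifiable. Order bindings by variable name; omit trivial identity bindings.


head clash or occurs-check failure — not unifiable

NONE (not unifiable)


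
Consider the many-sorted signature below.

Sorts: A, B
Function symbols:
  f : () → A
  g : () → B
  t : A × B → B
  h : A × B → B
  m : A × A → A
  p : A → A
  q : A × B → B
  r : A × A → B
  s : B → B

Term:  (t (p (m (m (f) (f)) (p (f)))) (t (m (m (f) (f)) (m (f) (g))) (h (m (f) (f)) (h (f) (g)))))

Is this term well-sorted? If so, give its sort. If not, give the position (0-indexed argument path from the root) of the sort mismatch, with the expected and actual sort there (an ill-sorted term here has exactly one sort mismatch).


        (f) : A
        (f) : A
      (m (f) (f)) : A
        (f) : A
      (p (f)) : A
    (m (m (f) (f)) (p (f))) : A
  (p (m (m (f) (f)) (p (f)))) : A
        (f) : A
        (f) : A
      (m (f) (f)) : A
        (f) : A
        (g) : B
      (m (f) (g)) : ✗ arg 1 at [1, 0, 1, 1] has sort B, expected A
        (f) : A
        (f) : A
      (m (f) (f)) : A
        (f) : A
        (g) : B
      (h (f) (g)) : B
    (h (m (f) (f)) (h (f) (g))) : B

ill-sorted at position [1, 0, 1, 1]: expected A, got B


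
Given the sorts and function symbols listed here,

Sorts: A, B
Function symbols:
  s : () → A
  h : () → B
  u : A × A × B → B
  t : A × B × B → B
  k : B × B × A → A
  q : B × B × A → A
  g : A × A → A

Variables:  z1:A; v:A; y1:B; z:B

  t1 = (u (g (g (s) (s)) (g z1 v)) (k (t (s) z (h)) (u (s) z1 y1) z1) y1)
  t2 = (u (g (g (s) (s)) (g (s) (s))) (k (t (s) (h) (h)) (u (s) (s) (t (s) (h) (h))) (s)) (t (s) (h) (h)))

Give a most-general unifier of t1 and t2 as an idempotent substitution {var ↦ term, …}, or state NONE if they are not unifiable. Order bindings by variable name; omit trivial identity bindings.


{v ↦ (s), y1 ↦ (t (s) (h) (h)), z ↦ (h), z1 ↦ (s)}
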